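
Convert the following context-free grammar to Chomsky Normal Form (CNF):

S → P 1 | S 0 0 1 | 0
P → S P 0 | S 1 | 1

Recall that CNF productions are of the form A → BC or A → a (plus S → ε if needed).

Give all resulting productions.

T1 → 1; T0 → 0; S → 0; P → 1; S → P T1; S → S X0; X0 → T0 X1; X1 → T0 T1; P → S X2; X2 → P T0; P → S T1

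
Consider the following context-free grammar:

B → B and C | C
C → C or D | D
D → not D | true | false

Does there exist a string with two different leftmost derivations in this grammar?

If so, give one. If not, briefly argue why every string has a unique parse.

No - every string in the language has a unique leftmost derivation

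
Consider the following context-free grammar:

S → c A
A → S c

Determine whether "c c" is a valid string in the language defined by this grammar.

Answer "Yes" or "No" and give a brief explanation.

No - no valid derivation exists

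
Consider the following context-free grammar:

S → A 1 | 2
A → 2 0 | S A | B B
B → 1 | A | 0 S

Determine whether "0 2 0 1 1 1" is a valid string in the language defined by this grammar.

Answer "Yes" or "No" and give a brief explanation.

Yes - a valid derivation exists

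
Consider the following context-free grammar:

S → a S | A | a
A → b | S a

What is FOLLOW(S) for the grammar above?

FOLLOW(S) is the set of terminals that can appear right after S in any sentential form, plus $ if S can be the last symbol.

We compute FOLLOW(S) using the standard algorithm.
FOLLOW(S) starts with {$}.
FIRST(A) = {a, b}
FIRST(S) = {a, b}
FOLLOW(A) = {$, a}
FOLLOW(S) = {$, a}
Therefore, FOLLOW(S) = {$, a}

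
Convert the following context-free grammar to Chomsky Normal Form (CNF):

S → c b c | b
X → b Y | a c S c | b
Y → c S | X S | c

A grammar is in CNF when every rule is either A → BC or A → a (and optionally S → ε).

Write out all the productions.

TC → c; TB → b; S → b; TA → a; X → b; Y → c; S → TC X0; X0 → TB TC; X → TB Y; X → TA X1; X1 → TC X2; X2 → S TC; Y → TC S; Y → X S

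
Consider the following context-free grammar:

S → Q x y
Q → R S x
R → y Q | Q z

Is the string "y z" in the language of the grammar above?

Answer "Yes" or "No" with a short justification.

No - no valid derivation exists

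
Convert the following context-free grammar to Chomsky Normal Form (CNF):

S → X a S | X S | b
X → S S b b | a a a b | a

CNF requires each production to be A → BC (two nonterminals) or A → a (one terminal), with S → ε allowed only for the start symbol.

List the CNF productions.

TA → a; S → b; TB → b; X → a; S → X X0; X0 → TA S; S → X S; X → S X1; X1 → S X2; X2 → TB TB; X → TA X3; X3 → TA X4; X4 → TA TB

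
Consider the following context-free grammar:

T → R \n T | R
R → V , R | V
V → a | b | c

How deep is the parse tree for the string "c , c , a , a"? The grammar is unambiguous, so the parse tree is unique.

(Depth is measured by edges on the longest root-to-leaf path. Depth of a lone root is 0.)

6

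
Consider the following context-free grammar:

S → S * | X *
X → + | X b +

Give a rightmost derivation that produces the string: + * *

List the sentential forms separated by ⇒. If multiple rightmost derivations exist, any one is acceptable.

S ⇒ S * ⇒ X * * ⇒ + * *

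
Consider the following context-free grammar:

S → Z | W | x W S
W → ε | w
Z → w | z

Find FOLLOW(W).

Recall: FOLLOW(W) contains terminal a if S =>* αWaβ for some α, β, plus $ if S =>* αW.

We compute FOLLOW(W) using the standard algorithm.
FOLLOW(S) starts with {$}.
FIRST(S) = {w, x, z, ε}
FIRST(W) = {w, ε}
FIRST(Z) = {w, z}
FOLLOW(S) = {$}
FOLLOW(W) = {$, w, x, z}
FOLLOW(Z) = {$}
Therefore, FOLLOW(W) = {$, w, x, z}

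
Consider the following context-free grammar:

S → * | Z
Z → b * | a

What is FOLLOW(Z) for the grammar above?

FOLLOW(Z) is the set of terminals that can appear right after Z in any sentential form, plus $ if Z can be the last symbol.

We compute FOLLOW(Z) using the standard algorithm.
FOLLOW(S) starts with {$}.
FIRST(S) = {*, a, b}
FIRST(Z) = {a, b}
FOLLOW(S) = {$}
FOLLOW(Z) = {$}
Therefore, FOLLOW(Z) = {$}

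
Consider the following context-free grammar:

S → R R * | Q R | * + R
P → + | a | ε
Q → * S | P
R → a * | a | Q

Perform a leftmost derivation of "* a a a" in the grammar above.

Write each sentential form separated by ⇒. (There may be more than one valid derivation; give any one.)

S ⇒ Q R ⇒ * S R ⇒ * Q R R ⇒ * P R R ⇒ * a R R ⇒ * a a R ⇒ * a a a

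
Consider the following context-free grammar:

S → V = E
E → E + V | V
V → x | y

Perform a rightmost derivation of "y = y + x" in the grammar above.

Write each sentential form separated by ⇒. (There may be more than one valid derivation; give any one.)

S ⇒ V = E ⇒ V = E + V ⇒ V = E + x ⇒ V = V + x ⇒ V = y + x ⇒ y = y + x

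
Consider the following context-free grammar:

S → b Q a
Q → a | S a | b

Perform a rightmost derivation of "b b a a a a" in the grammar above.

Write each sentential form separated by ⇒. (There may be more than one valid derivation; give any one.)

S ⇒ b Q a ⇒ b S a a ⇒ b b Q a a a ⇒ b b a a a a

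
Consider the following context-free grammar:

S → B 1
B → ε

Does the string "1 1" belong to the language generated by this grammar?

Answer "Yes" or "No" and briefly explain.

No - no valid derivation exists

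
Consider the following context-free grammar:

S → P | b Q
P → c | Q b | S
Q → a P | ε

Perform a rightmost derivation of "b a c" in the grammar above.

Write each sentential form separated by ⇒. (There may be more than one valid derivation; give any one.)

S ⇒ b Q ⇒ b a P ⇒ b a c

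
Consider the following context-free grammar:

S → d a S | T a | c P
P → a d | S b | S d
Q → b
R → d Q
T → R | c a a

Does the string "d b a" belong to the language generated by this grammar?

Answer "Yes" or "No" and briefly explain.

Yes - a valid derivation exists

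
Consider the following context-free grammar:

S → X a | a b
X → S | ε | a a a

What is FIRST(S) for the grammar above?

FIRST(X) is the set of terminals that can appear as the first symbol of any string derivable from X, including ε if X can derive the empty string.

We compute FIRST(S) using the standard algorithm.
FIRST(S) = {a}
FIRST(X) = {a, ε}
Therefore, FIRST(S) = {a}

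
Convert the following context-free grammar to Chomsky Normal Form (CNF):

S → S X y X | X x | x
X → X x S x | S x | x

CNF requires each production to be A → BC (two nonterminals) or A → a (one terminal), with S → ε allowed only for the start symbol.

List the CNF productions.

TY → y; TX → x; S → x; X → x; S → S X0; X0 → X X1; X1 → TY X; S → X TX; X → X X2; X2 → TX X3; X3 → S TX; X → S TX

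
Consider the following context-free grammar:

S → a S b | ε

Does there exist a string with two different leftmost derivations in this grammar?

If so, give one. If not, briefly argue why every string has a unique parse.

No - every string in the language has a unique leftmost derivation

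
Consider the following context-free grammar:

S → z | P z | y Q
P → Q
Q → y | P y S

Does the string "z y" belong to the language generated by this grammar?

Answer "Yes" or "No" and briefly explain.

No - no valid derivation exists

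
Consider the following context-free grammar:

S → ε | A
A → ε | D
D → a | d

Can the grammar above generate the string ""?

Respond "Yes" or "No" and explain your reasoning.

Yes - a valid derivation exists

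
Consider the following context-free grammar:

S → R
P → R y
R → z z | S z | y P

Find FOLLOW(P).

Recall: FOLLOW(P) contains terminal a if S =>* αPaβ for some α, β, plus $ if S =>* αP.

We compute FOLLOW(P) using the standard algorithm.
FOLLOW(S) starts with {$}.
FIRST(P) = {y, z}
FIRST(R) = {y, z}
FIRST(S) = {y, z}
FOLLOW(P) = {$, y, z}
FOLLOW(R) = {$, y, z}
FOLLOW(S) = {$, z}
Therefore, FOLLOW(P) = {$, y, z}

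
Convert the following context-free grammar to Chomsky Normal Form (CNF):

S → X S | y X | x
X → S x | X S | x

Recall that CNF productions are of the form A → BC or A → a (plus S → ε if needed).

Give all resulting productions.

TY → y; S → x; TX → x; X → x; S → X S; S → TY X; X → S TX; X → X S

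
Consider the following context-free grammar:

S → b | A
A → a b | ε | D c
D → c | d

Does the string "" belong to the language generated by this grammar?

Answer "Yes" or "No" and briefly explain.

Yes - a valid derivation exists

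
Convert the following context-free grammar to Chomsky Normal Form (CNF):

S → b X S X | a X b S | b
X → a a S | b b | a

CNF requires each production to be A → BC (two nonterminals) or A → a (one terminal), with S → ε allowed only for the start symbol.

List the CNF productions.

TB → b; TA → a; S → b; X → a; S → TB X0; X0 → X X1; X1 → S X; S → TA X2; X2 → X X3; X3 → TB S; X → TA X4; X4 → TA S; X → TB TB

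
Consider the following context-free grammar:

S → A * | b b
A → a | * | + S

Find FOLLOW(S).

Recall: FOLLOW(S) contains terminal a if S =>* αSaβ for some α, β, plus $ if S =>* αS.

We compute FOLLOW(S) using the standard algorithm.
FOLLOW(S) starts with {$}.
FIRST(A) = {*, +, a}
FIRST(S) = {*, +, a, b}
FOLLOW(A) = {*}
FOLLOW(S) = {$, *}
Therefore, FOLLOW(S) = {$, *}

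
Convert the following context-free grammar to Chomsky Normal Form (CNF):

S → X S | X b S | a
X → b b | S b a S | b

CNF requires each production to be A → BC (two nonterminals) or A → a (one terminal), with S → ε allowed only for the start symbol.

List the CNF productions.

TB → b; S → a; TA → a; X → b; S → X S; S → X X0; X0 → TB S; X → TB TB; X → S X1; X1 → TB X2; X2 → TA S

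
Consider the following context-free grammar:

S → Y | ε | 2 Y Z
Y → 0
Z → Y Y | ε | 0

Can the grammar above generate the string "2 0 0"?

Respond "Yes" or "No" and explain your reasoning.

Yes - a valid derivation exists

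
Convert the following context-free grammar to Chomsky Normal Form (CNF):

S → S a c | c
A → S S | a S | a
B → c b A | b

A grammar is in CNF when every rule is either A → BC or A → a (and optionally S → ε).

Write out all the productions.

TA → a; TC → c; S → c; A → a; TB → b; B → b; S → S X0; X0 → TA TC; A → S S; A → TA S; B → TC X1; X1 → TB A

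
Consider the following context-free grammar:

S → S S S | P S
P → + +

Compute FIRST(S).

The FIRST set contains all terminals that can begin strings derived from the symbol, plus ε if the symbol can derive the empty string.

We compute FIRST(S) using the standard algorithm.
FIRST(P) = {+}
FIRST(S) = {+}
Therefore, FIRST(S) = {+}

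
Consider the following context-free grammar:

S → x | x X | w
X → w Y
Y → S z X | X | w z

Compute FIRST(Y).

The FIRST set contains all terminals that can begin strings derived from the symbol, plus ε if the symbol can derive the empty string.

We compute FIRST(Y) using the standard algorithm.
FIRST(S) = {w, x}
FIRST(X) = {w}
FIRST(Y) = {w, x}
Therefore, FIRST(Y) = {w, x}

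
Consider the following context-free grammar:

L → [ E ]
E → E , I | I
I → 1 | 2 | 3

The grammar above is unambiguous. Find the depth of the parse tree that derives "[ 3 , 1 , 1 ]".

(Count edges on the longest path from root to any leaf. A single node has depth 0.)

5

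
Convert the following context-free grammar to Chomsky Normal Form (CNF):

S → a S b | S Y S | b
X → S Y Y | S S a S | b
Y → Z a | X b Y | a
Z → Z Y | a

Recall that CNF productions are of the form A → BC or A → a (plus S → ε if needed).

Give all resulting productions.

TA → a; TB → b; S → b; X → b; Y → a; Z → a; S → TA X0; X0 → S TB; S → S X1; X1 → Y S; X → S X2; X2 → Y Y; X → S X3; X3 → S X4; X4 → TA S; Y → Z TA; Y → X X5; X5 → TB Y; Z → Z Y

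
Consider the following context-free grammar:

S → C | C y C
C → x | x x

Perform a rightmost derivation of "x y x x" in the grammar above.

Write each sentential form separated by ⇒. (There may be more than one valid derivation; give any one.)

S ⇒ C y C ⇒ C y x x ⇒ x y x x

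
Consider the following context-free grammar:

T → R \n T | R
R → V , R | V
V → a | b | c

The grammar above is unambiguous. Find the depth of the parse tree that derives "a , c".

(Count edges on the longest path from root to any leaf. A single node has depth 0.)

4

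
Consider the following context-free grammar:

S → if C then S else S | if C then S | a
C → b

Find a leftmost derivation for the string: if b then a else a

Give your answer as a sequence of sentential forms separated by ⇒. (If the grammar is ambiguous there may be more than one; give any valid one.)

S ⇒ if C then S else S ⇒ if b then S else S ⇒ if b then a else S ⇒ if b then a else a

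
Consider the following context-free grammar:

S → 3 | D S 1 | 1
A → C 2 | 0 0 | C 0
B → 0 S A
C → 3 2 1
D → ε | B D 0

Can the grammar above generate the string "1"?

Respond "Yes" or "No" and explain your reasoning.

Yes - a valid derivation exists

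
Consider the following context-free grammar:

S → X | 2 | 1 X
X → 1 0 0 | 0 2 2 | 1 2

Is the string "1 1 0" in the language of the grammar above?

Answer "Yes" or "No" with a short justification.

No - no valid derivation exists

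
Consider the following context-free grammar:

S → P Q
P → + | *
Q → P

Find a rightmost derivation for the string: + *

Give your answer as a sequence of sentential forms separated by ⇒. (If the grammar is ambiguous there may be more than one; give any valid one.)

S ⇒ P Q ⇒ P P ⇒ P * ⇒ + *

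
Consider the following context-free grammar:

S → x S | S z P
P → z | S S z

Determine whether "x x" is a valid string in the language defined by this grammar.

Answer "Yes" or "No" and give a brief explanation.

No - no valid derivation exists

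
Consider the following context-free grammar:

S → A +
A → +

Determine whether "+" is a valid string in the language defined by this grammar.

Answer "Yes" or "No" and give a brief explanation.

No - no valid derivation exists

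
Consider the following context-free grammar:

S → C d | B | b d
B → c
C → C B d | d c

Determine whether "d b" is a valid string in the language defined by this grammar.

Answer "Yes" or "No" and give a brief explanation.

No - no valid derivation exists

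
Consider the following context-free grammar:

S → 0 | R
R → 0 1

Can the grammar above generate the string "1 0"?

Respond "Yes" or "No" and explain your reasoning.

No - no valid derivation exists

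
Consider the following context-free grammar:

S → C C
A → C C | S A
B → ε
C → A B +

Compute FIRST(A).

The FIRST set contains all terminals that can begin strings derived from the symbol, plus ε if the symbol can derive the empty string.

We compute FIRST(A) using the standard algorithm.
FIRST(A) = {}
FIRST(B) = {ε}
FIRST(C) = {}
FIRST(S) = {}
Therefore, FIRST(A) = {}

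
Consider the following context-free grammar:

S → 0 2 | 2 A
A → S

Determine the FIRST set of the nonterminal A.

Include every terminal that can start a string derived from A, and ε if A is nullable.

We compute FIRST(A) using the standard algorithm.
FIRST(A) = {0, 2}
FIRST(S) = {0, 2}
Therefore, FIRST(A) = {0, 2}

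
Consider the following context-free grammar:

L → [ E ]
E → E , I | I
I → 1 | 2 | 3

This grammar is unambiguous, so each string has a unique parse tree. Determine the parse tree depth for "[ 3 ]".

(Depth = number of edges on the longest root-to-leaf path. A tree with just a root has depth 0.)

3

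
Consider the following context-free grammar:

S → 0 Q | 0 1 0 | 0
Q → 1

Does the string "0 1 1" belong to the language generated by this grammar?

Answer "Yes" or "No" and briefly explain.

No - no valid derivation exists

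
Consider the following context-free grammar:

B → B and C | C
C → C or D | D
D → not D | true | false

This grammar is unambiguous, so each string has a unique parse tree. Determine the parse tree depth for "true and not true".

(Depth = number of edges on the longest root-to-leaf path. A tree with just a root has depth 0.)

4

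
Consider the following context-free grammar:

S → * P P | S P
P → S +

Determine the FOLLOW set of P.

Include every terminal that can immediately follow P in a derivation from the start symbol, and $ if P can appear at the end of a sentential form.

We compute FOLLOW(P) using the standard algorithm.
FOLLOW(S) starts with {$}.
FIRST(P) = {*}
FIRST(S) = {*}
FOLLOW(P) = {$, *, +}
FOLLOW(S) = {$, *, +}
Therefore, FOLLOW(P) = {$, *, +}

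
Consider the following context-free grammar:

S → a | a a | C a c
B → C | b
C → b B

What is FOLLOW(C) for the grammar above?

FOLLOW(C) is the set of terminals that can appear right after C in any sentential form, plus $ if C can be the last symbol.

We compute FOLLOW(C) using the standard algorithm.
FOLLOW(S) starts with {$}.
FIRST(B) = {b}
FIRST(C) = {b}
FIRST(S) = {a, b}
FOLLOW(B) = {a}
FOLLOW(C) = {a}
FOLLOW(S) = {$}
Therefore, FOLLOW(C) = {a}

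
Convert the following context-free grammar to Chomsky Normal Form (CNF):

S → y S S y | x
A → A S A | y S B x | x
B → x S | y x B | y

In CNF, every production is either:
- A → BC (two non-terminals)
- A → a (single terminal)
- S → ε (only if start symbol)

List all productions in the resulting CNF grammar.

TY → y; S → x; TX → x; A → x; B → y; S → TY X0; X0 → S X1; X1 → S TY; A → A X2; X2 → S A; A → TY X3; X3 → S X4; X4 → B TX; B → TX S; B → TY X5; X5 → TX B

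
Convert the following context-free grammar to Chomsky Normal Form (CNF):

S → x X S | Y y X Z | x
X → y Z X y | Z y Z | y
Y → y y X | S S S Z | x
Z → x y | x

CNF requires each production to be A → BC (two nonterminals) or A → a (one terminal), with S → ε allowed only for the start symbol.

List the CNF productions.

TX → x; TY → y; S → x; X → y; Y → x; Z → x; S → TX X0; X0 → X S; S → Y X1; X1 → TY X2; X2 → X Z; X → TY X3; X3 → Z X4; X4 → X TY; X → Z X5; X5 → TY Z; Y → TY X6; X6 → TY X; Y → S X7; X7 → S X8; X8 → S Z; Z → TX TY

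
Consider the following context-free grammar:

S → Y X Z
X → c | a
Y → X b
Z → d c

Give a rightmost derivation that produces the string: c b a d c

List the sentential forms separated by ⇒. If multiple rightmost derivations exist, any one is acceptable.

S ⇒ Y X Z ⇒ Y X d c ⇒ Y a d c ⇒ X b a d c ⇒ c b a d c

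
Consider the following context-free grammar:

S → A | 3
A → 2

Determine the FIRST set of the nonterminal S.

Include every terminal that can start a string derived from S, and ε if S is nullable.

We compute FIRST(S) using the standard algorithm.
FIRST(A) = {2}
FIRST(S) = {2, 3}
Therefore, FIRST(S) = {2, 3}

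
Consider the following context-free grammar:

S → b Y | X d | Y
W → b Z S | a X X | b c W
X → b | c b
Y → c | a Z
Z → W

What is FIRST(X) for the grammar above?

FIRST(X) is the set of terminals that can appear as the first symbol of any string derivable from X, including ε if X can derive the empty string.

We compute FIRST(X) using the standard algorithm.
FIRST(S) = {a, b, c}
FIRST(W) = {a, b}
FIRST(X) = {b, c}
FIRST(Y) = {a, c}
FIRST(Z) = {a, b}
Therefore, FIRST(X) = {b, c}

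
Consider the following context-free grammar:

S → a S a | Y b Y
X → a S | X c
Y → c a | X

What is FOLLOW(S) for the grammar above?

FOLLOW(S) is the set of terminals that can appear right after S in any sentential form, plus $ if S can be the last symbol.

We compute FOLLOW(S) using the standard algorithm.
FOLLOW(S) starts with {$}.
FIRST(S) = {a, c}
FIRST(X) = {a}
FIRST(Y) = {a, c}
FOLLOW(S) = {$, a, b, c}
FOLLOW(X) = {$, a, b, c}
FOLLOW(Y) = {$, a, b, c}
Therefore, FOLLOW(S) = {$, a, b, c}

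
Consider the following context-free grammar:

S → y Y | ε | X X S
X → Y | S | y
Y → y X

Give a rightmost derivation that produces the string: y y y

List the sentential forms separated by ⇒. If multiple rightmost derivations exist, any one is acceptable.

S ⇒ y Y ⇒ y y X ⇒ y y y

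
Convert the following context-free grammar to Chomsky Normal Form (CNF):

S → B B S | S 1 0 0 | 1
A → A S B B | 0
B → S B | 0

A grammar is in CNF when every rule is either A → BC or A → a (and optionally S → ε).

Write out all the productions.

T1 → 1; T0 → 0; S → 1; A → 0; B → 0; S → B X0; X0 → B S; S → S X1; X1 → T1 X2; X2 → T0 T0; A → A X3; X3 → S X4; X4 → B B; B → S B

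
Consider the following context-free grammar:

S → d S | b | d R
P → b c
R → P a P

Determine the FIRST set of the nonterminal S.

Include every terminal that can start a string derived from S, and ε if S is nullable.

We compute FIRST(S) using the standard algorithm.
FIRST(P) = {b}
FIRST(R) = {b}
FIRST(S) = {b, d}
Therefore, FIRST(S) = {b, d}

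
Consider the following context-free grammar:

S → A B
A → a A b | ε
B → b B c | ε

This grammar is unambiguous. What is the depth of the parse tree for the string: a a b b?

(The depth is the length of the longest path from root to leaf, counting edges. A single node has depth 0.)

4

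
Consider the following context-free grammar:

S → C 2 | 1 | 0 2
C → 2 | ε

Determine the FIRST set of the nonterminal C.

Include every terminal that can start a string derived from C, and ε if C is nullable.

We compute FIRST(C) using the standard algorithm.
FIRST(C) = {2, ε}
FIRST(S) = {0, 1, 2}
Therefore, FIRST(C) = {2, ε}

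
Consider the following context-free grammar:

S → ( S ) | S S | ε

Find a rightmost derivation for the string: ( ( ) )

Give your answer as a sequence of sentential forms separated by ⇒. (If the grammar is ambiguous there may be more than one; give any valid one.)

S ⇒ ( S ) ⇒ ( ( S ) ) ⇒ ( ( ) )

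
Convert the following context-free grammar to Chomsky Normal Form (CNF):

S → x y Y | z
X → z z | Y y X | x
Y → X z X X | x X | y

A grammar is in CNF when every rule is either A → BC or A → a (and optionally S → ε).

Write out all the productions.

TX → x; TY → y; S → z; TZ → z; X → x; Y → y; S → TX X0; X0 → TY Y; X → TZ TZ; X → Y X1; X1 → TY X; Y → X X2; X2 → TZ X3; X3 → X X; Y → TX X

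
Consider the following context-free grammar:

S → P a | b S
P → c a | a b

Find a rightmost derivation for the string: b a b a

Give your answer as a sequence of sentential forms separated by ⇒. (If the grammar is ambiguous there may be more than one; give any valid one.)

S ⇒ b S ⇒ b P a ⇒ b a b a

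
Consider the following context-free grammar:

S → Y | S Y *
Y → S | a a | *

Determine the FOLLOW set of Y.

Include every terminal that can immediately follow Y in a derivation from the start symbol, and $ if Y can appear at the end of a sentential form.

We compute FOLLOW(Y) using the standard algorithm.
FOLLOW(S) starts with {$}.
FIRST(S) = {*, a}
FIRST(Y) = {*, a}
FOLLOW(S) = {$, *, a}
FOLLOW(Y) = {$, *, a}
Therefore, FOLLOW(Y) = {$, *, a}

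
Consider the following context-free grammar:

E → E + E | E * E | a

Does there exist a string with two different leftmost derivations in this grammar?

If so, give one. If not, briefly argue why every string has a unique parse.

Yes - the string 'a + a + a + a' has two distinct leftmost derivations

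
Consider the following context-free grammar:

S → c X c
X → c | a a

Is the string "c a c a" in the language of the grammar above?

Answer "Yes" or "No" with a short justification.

No - no valid derivation exists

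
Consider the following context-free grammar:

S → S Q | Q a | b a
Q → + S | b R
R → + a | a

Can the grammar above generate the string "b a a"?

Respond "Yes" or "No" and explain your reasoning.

Yes - a valid derivation exists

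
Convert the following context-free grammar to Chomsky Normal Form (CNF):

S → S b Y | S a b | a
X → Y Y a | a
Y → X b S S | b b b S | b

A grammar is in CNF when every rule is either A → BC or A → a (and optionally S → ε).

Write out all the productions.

TB → b; TA → a; S → a; X → a; Y → b; S → S X0; X0 → TB Y; S → S X1; X1 → TA TB; X → Y X2; X2 → Y TA; Y → X X3; X3 → TB X4; X4 → S S; Y → TB X5; X5 → TB X6; X6 → TB S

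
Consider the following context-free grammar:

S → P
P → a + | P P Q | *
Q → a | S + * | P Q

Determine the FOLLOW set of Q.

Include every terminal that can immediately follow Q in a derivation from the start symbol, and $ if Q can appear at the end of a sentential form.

We compute FOLLOW(Q) using the standard algorithm.
FOLLOW(S) starts with {$}.
FIRST(P) = {*, a}
FIRST(Q) = {*, a}
FIRST(S) = {*, a}
FOLLOW(P) = {$, *, +, a}
FOLLOW(Q) = {$, *, +, a}
FOLLOW(S) = {$, +}
Therefore, FOLLOW(Q) = {$, *, +, a}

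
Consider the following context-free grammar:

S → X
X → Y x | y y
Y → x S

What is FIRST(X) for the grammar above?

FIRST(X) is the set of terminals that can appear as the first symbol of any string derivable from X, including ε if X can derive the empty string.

We compute FIRST(X) using the standard algorithm.
FIRST(S) = {x, y}
FIRST(X) = {x, y}
FIRST(Y) = {x}
Therefore, FIRST(X) = {x, y}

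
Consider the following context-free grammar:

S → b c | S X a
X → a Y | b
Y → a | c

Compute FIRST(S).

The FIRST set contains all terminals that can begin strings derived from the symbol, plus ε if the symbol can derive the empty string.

We compute FIRST(S) using the standard algorithm.
FIRST(S) = {b}
FIRST(X) = {a, b}
FIRST(Y) = {a, c}
Therefore, FIRST(S) = {b}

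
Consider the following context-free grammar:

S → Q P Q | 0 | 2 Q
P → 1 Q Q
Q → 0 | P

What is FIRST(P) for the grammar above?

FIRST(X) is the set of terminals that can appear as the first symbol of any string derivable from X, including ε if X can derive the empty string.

We compute FIRST(P) using the standard algorithm.
FIRST(P) = {1}
FIRST(Q) = {0, 1}
FIRST(S) = {0, 1, 2}
Therefore, FIRST(P) = {1}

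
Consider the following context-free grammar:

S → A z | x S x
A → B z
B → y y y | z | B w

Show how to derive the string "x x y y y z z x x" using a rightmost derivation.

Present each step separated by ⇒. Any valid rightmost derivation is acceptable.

S ⇒ x S x ⇒ x x S x x ⇒ x x A z x x ⇒ x x B z z x x ⇒ x x y y y z z x x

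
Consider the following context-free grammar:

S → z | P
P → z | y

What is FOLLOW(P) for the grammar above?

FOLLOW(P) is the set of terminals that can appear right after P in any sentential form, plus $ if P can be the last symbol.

We compute FOLLOW(P) using the standard algorithm.
FOLLOW(S) starts with {$}.
FIRST(P) = {y, z}
FIRST(S) = {y, z}
FOLLOW(P) = {$}
FOLLOW(S) = {$}
Therefore, FOLLOW(P) = {$}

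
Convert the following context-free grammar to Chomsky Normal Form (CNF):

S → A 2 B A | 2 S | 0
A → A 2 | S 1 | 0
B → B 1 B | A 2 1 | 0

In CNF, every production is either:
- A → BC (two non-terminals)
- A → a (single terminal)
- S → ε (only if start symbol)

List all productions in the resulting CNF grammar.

T2 → 2; S → 0; T1 → 1; A → 0; B → 0; S → A X0; X0 → T2 X1; X1 → B A; S → T2 S; A → A T2; A → S T1; B → B X2; X2 → T1 B; B → A X3; X3 → T2 T1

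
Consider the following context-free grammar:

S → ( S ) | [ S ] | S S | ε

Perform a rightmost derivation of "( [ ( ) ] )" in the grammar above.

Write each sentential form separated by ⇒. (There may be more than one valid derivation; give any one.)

S ⇒ ( S ) ⇒ ( [ S ] ) ⇒ ( [ ( S ) ] ) ⇒ ( [ ( ) ] )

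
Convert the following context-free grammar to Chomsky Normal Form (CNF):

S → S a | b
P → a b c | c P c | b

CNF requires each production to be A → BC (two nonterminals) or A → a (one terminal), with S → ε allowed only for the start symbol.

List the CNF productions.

TA → a; S → b; TB → b; TC → c; P → b; S → S TA; P → TA X0; X0 → TB TC; P → TC X1; X1 → P TC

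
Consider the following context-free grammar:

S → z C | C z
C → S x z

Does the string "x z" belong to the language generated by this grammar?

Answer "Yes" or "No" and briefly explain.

No - no valid derivation exists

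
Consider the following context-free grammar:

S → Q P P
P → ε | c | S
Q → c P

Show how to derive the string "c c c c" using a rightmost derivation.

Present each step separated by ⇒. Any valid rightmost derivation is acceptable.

S ⇒ Q P P ⇒ Q P c ⇒ Q c c ⇒ c P c c ⇒ c c c c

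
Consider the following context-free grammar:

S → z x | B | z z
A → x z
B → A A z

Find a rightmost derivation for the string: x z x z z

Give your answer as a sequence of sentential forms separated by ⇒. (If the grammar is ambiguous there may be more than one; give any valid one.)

S ⇒ B ⇒ A A z ⇒ A x z z ⇒ x z x z z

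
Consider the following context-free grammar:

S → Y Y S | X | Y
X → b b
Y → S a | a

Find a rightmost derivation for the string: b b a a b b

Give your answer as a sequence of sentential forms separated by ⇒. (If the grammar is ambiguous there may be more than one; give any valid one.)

S ⇒ Y Y S ⇒ Y Y X ⇒ Y Y b b ⇒ Y a b b ⇒ S a a b b ⇒ X a a b b ⇒ b b a a b b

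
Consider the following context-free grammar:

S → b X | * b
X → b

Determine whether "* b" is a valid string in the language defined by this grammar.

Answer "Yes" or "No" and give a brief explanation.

Yes - a valid derivation exists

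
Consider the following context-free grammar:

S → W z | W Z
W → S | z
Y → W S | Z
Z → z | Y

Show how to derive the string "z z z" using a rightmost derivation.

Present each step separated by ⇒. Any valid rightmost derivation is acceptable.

S ⇒ W z ⇒ S z ⇒ W z z ⇒ z z z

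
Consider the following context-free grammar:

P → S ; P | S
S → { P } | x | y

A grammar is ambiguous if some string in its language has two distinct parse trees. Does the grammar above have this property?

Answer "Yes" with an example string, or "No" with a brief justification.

No - the grammar is unambiguous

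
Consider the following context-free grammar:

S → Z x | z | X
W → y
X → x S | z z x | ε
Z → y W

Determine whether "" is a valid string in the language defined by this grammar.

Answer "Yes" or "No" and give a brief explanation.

Yes - a valid derivation exists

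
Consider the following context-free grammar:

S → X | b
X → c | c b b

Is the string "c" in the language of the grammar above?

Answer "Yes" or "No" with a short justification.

Yes - a valid derivation exists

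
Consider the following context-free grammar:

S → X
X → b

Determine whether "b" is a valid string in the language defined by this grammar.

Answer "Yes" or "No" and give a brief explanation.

Yes - a valid derivation exists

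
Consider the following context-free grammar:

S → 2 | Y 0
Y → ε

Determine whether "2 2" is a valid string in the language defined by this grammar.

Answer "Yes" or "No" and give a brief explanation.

No - no valid derivation exists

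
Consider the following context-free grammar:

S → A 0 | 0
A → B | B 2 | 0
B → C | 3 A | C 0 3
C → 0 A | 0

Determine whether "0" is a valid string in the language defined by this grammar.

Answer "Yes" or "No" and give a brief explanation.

Yes - a valid derivation exists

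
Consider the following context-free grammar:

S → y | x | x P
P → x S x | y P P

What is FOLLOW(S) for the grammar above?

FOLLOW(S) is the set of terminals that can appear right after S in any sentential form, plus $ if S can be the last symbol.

We compute FOLLOW(S) using the standard algorithm.
FOLLOW(S) starts with {$}.
FIRST(P) = {x, y}
FIRST(S) = {x, y}
FOLLOW(P) = {$, x, y}
FOLLOW(S) = {$, x}
Therefore, FOLLOW(S) = {$, x}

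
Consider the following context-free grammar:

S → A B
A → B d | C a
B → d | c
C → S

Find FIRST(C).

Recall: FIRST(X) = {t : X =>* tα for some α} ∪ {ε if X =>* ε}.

We compute FIRST(C) using the standard algorithm.
FIRST(A) = {c, d}
FIRST(B) = {c, d}
FIRST(C) = {c, d}
FIRST(S) = {c, d}
Therefore, FIRST(C) = {c, d}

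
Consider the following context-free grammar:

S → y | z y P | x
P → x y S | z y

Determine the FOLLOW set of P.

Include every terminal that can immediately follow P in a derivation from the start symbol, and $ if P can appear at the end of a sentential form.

We compute FOLLOW(P) using the standard algorithm.
FOLLOW(S) starts with {$}.
FIRST(P) = {x, z}
FIRST(S) = {x, y, z}
FOLLOW(P) = {$}
FOLLOW(S) = {$}
Therefore, FOLLOW(P) = {$}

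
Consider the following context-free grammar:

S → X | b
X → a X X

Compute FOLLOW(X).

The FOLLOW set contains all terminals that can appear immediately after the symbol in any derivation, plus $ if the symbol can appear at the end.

We compute FOLLOW(X) using the standard algorithm.
FOLLOW(S) starts with {$}.
FIRST(S) = {a, b}
FIRST(X) = {a}
FOLLOW(S) = {$}
FOLLOW(X) = {$, a}
Therefore, FOLLOW(X) = {$, a}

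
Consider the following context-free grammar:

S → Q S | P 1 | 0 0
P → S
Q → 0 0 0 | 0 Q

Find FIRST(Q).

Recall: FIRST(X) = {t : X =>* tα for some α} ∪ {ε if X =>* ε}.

We compute FIRST(Q) using the standard algorithm.
FIRST(P) = {0}
FIRST(Q) = {0}
FIRST(S) = {0}
Therefore, FIRST(Q) = {0}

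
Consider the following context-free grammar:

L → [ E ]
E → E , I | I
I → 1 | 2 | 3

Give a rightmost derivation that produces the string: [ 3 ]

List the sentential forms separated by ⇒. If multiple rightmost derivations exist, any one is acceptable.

L ⇒ [ E ] ⇒ [ I ] ⇒ [ 3 ]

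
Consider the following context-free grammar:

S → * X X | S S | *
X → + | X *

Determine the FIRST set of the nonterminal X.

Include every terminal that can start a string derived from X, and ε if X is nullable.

We compute FIRST(X) using the standard algorithm.
FIRST(S) = {*}
FIRST(X) = {+}
Therefore, FIRST(X) = {+}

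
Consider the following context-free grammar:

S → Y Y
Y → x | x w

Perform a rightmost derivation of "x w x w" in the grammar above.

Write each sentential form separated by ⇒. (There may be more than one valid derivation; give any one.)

S ⇒ Y Y ⇒ Y x w ⇒ x w x w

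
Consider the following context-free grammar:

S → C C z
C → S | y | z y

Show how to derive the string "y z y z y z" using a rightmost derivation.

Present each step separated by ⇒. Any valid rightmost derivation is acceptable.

S ⇒ C C z ⇒ C y z ⇒ S y z ⇒ C C z y z ⇒ C z y z y z ⇒ y z y z y z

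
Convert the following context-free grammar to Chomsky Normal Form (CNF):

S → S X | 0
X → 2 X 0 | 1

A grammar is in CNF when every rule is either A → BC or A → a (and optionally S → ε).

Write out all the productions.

S → 0; T2 → 2; T0 → 0; X → 1; S → S X; X → T2 X0; X0 → X T0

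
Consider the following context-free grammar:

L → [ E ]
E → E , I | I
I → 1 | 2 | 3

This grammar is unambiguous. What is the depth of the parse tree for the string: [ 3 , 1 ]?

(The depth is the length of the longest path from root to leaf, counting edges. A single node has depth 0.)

4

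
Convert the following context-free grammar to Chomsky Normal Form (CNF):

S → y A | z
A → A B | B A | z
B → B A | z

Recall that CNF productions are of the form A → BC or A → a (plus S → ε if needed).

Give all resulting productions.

TY → y; S → z; A → z; B → z; S → TY A; A → A B; A → B A; B → B A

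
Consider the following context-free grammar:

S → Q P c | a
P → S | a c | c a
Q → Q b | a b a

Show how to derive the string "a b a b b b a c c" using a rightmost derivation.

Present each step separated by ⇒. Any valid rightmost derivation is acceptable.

S ⇒ Q P c ⇒ Q a c c ⇒ Q b a c c ⇒ Q b b a c c ⇒ Q b b b a c c ⇒ a b a b b b a c c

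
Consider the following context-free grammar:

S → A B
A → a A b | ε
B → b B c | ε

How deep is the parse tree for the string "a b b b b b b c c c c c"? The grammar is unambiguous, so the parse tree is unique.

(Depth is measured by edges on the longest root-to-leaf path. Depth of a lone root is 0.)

7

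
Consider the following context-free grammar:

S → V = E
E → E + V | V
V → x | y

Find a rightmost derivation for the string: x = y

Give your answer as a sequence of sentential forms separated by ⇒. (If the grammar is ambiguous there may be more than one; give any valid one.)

S ⇒ V = E ⇒ V = V ⇒ V = y ⇒ x = y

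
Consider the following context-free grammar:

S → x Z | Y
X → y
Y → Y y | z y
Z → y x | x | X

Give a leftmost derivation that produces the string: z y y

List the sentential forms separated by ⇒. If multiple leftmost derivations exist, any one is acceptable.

S ⇒ Y ⇒ Y y ⇒ z y y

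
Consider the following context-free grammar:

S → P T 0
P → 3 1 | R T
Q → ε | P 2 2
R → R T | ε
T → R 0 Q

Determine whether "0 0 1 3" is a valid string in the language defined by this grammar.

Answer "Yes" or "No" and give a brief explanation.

No - no valid derivation exists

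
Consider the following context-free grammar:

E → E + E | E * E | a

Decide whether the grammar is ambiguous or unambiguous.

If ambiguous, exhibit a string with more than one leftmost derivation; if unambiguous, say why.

Ambiguous - the string 'a * a + a + a' has two distinct leftmost derivations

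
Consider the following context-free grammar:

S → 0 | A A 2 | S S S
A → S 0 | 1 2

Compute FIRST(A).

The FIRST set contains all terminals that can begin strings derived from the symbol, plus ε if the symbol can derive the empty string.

We compute FIRST(A) using the standard algorithm.
FIRST(A) = {0, 1}
FIRST(S) = {0, 1}
Therefore, FIRST(A) = {0, 1}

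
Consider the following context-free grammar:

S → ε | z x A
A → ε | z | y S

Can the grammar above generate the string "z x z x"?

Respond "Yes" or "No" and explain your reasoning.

No - no valid derivation exists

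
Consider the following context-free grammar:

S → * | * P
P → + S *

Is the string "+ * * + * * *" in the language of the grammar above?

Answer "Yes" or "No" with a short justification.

No - no valid derivation exists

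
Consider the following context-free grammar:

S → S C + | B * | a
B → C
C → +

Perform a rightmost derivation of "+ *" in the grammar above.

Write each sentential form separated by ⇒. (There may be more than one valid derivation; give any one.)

S ⇒ B * ⇒ C * ⇒ + *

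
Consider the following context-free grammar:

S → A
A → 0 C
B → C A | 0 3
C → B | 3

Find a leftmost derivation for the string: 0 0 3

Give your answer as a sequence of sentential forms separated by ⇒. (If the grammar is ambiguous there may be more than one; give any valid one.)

S ⇒ A ⇒ 0 C ⇒ 0 B ⇒ 0 0 3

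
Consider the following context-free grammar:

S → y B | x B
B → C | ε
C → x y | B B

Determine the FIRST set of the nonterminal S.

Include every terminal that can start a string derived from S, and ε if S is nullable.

We compute FIRST(S) using the standard algorithm.
FIRST(B) = {x, ε}
FIRST(C) = {x, ε}
FIRST(S) = {x, y}
Therefore, FIRST(S) = {x, y}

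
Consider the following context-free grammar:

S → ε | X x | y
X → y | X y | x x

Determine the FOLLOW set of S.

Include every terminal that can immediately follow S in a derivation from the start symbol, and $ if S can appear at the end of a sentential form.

We compute FOLLOW(S) using the standard algorithm.
FOLLOW(S) starts with {$}.
FIRST(S) = {x, y, ε}
FIRST(X) = {x, y}
FOLLOW(S) = {$}
FOLLOW(X) = {x, y}
Therefore, FOLLOW(S) = {$}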